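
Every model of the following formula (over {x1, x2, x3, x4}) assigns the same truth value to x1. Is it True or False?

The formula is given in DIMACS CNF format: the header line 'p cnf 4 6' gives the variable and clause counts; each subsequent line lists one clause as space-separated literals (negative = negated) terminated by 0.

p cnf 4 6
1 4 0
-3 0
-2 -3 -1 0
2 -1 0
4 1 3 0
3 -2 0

Suppose x1 = True.
From the singleton clause (¬x3), x3 = False.
From the singleton clause (x2), x2 = True.
Now (¬x2) is unsatisfied and unit — conflict.
So every satisfying assignment has x1 = False.

False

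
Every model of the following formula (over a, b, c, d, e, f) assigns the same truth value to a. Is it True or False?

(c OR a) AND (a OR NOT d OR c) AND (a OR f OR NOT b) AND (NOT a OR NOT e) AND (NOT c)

Suppose a = false.
(c) alone gives c = true.
That conflicts with the unit clause (NOT c).
So every satisfying assignment has a = True.

True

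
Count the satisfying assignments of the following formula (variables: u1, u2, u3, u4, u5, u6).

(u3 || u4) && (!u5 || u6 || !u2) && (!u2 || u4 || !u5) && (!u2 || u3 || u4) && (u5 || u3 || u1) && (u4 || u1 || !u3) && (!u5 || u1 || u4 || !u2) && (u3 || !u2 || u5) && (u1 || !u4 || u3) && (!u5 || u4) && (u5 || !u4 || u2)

17

There are 2^6 = 64 truth assignments over (u1, u2, u3, u4, u5, u6).
Split on u3. With u3 = true, the clauses containing u3 are satisfied and !u3 drops from the rest; 14 of the 2^5 = 32 assignments to the other variables satisfy what remains.
With u3 = false, by the same count on the reduced clause set, 3 assignments work.
Total: 14 + 3 = 17.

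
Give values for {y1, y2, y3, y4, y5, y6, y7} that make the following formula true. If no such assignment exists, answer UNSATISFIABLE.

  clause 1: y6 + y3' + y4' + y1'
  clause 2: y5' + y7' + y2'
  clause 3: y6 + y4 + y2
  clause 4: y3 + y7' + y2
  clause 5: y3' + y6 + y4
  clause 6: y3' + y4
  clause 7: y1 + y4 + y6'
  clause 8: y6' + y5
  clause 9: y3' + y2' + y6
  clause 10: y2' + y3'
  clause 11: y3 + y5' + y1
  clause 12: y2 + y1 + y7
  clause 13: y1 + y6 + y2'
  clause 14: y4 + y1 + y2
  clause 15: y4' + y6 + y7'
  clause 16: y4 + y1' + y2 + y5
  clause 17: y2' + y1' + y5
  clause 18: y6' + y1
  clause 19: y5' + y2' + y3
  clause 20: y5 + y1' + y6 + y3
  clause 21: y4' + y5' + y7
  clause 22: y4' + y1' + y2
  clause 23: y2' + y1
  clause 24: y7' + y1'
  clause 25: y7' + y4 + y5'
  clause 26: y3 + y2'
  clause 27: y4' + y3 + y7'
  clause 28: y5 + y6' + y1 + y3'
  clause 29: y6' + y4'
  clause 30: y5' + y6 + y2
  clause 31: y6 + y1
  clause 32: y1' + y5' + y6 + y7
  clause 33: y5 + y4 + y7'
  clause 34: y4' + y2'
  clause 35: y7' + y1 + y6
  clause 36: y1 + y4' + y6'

y1=1, y2=0, y3=0, y4=0, y5=1, y6=1, y7=0

Branch on y3: set y3 = 0.
From the singleton clause (y2'), y2 = 0.
From the singleton clause (y7'), y7 = 0.
From the singleton clause (y1), y1 = 1.
From the singleton clause (y4'), y4 = 0.
From the singleton clause (y6), y6 = 1.
From the singleton clause (y5), y5 = 1.
All clauses are satisfied.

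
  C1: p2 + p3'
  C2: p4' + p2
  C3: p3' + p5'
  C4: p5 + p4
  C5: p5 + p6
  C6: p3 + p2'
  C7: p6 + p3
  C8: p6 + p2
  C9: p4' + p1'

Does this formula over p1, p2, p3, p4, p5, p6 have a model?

Yes

Branch on p2: set p2 = 0.
The clause (p3') is unit, so p3 = 0.
The clause (p4') is unit, so p4 = 0.
The clause (p5) is unit, so p5 = 1.
The clause (p6) is unit, so p6 = 1.
No clause remains; p1 is free.
A satisfying assignment: p1=0, p2=0, p3=0, p4=0, p5=1, p6=1.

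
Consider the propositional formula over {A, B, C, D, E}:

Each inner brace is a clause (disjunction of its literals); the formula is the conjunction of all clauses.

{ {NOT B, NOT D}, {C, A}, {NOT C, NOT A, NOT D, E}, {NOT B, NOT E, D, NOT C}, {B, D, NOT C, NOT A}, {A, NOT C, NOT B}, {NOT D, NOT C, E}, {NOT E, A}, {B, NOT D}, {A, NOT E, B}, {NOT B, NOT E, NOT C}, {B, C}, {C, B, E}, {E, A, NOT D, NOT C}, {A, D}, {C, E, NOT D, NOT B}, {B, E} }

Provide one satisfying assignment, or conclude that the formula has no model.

A=true, B=true, C=true, D=false, E=false

Case B = true:
The clause (NOT D) is unit, so D = false.
The clause (A) is unit, so A = true.
Case E = false:
No clause remains; C is free.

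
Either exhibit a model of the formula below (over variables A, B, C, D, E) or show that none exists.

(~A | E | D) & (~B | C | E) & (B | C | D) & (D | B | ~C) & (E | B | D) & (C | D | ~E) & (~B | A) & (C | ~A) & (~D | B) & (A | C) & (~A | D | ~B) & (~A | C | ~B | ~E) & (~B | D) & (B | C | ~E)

A ↦ 1, B ↦ 1, C ↦ 1, D ↦ 1, E ↦ 1

Suppose B = 1.
The clause (A) is unit, so A = 1.
The clause (C) is unit, so C = 1.
The clause (D) is unit, so D = 1.
No clause remains; E is free.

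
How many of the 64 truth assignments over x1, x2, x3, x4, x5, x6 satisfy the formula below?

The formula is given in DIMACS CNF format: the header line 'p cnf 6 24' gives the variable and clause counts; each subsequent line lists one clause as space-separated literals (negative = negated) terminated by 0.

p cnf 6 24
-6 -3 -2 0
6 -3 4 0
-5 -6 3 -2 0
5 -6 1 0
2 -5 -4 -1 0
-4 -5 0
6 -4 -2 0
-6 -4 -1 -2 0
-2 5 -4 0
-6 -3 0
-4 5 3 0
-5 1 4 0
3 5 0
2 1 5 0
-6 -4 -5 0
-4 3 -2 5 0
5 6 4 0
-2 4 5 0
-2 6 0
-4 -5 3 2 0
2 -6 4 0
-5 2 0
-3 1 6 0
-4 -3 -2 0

1

There are 2^6 = 64 truth assignments over (x1, x2, x3, x4, x5, x6).
Split on x1. With x1 = True, the clauses containing x1 are satisfied and ¬x1 drops from the rest; 1 of the 2^5 = 32 assignments to the other variables satisfy what remains.
With x1 = False, by the same count on the reduced clause set, 0 assignments work.
(One model: x1=T, x2=F, x3=T, x4=T, x5=F, x6=F.)
Total: 1 + 0 = 1.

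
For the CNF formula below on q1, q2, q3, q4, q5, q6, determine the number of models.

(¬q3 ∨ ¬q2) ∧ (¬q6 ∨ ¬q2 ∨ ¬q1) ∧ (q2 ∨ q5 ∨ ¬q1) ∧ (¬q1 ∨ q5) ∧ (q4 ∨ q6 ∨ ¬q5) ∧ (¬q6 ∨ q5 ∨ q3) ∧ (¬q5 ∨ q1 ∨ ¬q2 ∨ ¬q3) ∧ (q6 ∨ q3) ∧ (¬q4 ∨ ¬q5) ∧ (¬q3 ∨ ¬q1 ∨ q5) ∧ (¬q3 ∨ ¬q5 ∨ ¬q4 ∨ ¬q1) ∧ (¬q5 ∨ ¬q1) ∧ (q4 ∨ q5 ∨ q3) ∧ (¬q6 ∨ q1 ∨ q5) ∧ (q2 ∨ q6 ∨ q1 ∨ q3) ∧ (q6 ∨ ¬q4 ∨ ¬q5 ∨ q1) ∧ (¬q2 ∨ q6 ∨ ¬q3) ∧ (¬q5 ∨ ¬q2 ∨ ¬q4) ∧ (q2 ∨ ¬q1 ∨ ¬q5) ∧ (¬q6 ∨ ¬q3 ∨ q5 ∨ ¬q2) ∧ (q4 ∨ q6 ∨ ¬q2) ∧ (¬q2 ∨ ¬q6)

There are 2^6 = 64 truth assignments over (q1, q2, q3, q4, q5, q6).
Split on q5. With q5 = True, the clauses containing q5 are satisfied and ¬q5 drops from the rest; 2 of the 2^5 = 32 assignments to the other variables satisfy what remains.
With q5 = False, by the same count on the reduced clause set, 2 assignments work.
(One model: q1=F, q2=F, q3=F, q4=F, q5=T, q6=T.)
Total: 2 + 2 = 4.

4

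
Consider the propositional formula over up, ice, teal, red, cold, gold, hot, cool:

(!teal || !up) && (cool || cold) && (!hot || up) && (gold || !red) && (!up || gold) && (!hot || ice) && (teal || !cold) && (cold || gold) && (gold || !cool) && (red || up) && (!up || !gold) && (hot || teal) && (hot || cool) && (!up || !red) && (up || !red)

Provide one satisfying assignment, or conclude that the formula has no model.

UNSATISFIABLE

Branch on teal: set teal = false.
The clause (!cold) is unit, so cold = false.
The clause (cool) is unit, so cool = true.
The clause (gold) is unit, so gold = true.
The clause (!up) is unit, so up = false.
The clause (!hot) is unit, so hot = false.
But (hot) is also a unit clause — contradiction.
So teal must be the other value — set teal = true.
The clause (!up) is unit, so up = false.
The clause (!hot) is unit, so hot = false.
The clause (red) is unit, so red = true.
But (!red) is also a unit clause — contradiction.
Neither teal = true nor teal = false works.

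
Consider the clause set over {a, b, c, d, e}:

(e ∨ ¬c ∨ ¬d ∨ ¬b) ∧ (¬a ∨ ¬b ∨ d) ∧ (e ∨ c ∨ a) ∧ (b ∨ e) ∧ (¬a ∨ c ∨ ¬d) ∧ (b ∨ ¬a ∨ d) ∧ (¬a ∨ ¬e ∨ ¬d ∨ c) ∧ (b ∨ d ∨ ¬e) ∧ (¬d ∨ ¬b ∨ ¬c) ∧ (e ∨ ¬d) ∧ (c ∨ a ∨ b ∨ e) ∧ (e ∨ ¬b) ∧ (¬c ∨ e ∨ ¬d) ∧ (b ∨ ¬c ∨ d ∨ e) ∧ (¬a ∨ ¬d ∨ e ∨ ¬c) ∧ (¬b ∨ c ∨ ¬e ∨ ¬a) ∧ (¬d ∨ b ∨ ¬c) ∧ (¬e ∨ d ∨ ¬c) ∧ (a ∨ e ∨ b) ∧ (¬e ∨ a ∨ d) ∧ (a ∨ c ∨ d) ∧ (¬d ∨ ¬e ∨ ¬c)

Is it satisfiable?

Suppose b = True.
The clause (e) is unit, so e = True.
Suppose a = False.
The clause (d) is unit, so d = True.
The clause (¬c) is unit, so c = False.
This assignment satisfies each clause.
A satisfying assignment: a=False; b=True; c=False; d=True; e=True.

Yes, satisfiable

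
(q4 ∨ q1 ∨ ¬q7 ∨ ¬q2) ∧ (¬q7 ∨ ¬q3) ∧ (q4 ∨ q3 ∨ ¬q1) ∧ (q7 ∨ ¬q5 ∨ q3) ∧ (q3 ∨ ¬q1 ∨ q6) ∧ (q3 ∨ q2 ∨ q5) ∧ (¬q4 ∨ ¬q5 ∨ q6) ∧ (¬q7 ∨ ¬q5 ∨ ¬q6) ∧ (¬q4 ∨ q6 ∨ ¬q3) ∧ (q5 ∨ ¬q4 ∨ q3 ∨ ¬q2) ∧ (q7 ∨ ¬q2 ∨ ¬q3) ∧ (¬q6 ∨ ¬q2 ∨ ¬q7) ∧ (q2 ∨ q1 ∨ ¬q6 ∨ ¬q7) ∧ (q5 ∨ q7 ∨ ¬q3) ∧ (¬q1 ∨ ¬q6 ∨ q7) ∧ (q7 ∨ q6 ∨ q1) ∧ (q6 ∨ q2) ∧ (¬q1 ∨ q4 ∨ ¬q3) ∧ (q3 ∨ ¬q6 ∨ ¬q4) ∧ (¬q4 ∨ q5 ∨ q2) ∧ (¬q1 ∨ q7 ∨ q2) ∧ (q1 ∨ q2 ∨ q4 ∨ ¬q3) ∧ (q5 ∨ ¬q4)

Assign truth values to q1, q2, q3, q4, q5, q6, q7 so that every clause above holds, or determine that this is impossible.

q1: False; q2: True; q3: False; q4: False; q5: False; q6: True; q7: False

Case q7 = False:
Case q5 = False:
The clause (¬q3) is unit, so q3 = False.
The clause (q2) is unit, so q2 = True.
The clause (¬q4) is unit, so q4 = False.
The clause (¬q1) is unit, so q1 = False.
The clause (q6) is unit, so q6 = True.
All clauses are satisfied.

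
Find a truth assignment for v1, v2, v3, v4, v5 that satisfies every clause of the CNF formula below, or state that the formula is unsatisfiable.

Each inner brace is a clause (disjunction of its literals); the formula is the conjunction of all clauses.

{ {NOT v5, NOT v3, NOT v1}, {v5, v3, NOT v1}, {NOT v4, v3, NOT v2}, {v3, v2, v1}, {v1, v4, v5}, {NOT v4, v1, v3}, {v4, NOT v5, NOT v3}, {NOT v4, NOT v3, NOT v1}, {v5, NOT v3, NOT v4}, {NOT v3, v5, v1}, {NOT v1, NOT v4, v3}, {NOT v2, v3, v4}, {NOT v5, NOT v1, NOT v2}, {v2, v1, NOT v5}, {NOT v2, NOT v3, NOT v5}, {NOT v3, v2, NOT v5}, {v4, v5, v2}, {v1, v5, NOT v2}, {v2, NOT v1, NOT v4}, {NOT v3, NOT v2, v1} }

Branch on v5: set v5 = false.
Branch on v3: set v3 = true.
Unit clause (NOT v4) forces v4 = false.
Unit clause (v1) forces v1 = true.
Unit clause (v2) forces v2 = true.
This assignment satisfies each clause.

v1 ↦ true; v2 ↦ true; v3 ↦ true; v4 ↦ false; v5 ↦ false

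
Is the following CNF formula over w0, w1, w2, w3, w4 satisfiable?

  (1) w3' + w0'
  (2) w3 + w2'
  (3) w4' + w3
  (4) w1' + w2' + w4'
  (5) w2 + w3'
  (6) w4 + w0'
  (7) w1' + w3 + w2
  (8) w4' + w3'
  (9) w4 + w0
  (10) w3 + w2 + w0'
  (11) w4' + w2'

Try w3 = 0.
From the singleton clause (w2'), w2 = 0.
From the singleton clause (w4'), w4 = 0.
From the singleton clause (w0'), w0 = 0.
Now (w0) is unsatisfied and unit — conflict.
So w3 must be the other value — set w3 = 1.
From the singleton clause (w0'), w0 = 0.
From the singleton clause (w2), w2 = 1.
From the singleton clause (w4'), w4 = 0.
Now (w4) is unsatisfied and unit — conflict.
Both values of w3 lead to a conflict.
No assignment satisfies every clause.

No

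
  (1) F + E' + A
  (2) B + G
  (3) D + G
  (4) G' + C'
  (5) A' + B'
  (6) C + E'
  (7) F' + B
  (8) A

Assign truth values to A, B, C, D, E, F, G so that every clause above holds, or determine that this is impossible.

(A) alone gives A = 1.
(B') alone gives B = 0.
(G) alone gives G = 1.
(C') alone gives C = 0.
(E') alone gives E = 0.
(F') alone gives F = 0.
Every clause is now satisfied; D is unconstrained.

A ↦ 1,  B ↦ 0,  C ↦ 0,  D ↦ 0,  E ↦ 0,  F ↦ 0,  G ↦ 1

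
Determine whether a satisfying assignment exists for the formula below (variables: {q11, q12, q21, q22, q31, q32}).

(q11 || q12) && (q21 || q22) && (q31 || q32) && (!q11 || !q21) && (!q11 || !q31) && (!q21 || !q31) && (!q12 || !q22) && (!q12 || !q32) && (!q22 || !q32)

No, unsatisfiable

Branch on q11: set q11 = true.
(!q21) alone gives q21 = false.
(q22) alone gives q22 = true.
(!q31) alone gives q31 = false.
(q32) alone gives q32 = true.
But (!q32) is also a unit clause — contradiction.
So q11 must be the other value — set q11 = false.
(q12) alone gives q12 = true.
(!q22) alone gives q22 = false.
(q21) alone gives q21 = true.
(!q31) alone gives q31 = false.
(q32) alone gives q32 = true.
But (!q32) is also a unit clause — contradiction.
Both values of q11 lead to a conflict.
No assignment satisfies every clause.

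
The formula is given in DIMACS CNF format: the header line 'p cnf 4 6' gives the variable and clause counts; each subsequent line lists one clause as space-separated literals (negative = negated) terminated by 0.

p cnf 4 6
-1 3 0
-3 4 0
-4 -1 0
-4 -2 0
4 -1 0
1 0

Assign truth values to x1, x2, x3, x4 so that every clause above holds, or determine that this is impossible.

The clause (x1) is unit, so x1 = True.
The clause (x3) is unit, so x3 = True.
The clause (x4) is unit, so x4 = True.
But (¬x4) is also a unit clause — contradiction.

UNSATISFIABLE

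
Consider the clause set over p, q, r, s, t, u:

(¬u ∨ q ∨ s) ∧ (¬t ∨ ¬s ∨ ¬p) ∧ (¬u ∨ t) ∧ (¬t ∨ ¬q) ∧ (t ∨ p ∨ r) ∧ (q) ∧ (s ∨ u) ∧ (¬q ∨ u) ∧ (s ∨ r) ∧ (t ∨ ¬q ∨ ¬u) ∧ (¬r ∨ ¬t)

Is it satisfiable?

From the singleton clause (q), q = True.
From the singleton clause (¬t), t = False.
From the singleton clause (¬u), u = False.
That conflicts with the unit clause (u).
No assignment satisfies every clause.

No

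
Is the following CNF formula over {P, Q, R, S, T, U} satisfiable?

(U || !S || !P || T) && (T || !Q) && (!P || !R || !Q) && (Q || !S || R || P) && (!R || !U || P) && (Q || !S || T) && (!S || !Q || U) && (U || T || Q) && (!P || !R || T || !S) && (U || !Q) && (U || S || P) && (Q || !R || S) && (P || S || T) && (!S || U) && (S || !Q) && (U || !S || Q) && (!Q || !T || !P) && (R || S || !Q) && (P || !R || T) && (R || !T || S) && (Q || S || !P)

Suppose T = true.
Suppose U = true.
Suppose R = false.
From the singleton clause (S), S = true.
Suppose Q = true.
From the singleton clause (!P), P = false.
Every clause now holds.
A satisfying assignment: P=false,  Q=true,  R=false,  S=true,  T=true,  U=true.

Yes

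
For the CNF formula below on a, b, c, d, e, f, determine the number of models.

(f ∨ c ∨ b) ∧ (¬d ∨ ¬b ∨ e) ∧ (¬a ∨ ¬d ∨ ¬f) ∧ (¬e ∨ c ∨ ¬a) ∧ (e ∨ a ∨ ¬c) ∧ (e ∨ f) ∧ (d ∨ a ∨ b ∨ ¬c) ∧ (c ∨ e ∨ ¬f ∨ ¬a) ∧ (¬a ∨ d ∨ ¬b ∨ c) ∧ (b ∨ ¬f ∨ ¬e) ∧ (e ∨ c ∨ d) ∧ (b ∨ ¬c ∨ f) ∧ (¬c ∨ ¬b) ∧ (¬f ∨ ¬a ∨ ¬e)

6

There are 2^6 = 64 truth assignments over (a, b, c, d, e, f).
Split on f. With f = True, the clauses containing f are satisfied and ¬f drops from the rest; 4 of the 2^5 = 32 assignments to the other variables satisfy what remains.
With f = False, by the same count on the reduced clause set, 2 assignments work.
Total: 4 + 2 = 6.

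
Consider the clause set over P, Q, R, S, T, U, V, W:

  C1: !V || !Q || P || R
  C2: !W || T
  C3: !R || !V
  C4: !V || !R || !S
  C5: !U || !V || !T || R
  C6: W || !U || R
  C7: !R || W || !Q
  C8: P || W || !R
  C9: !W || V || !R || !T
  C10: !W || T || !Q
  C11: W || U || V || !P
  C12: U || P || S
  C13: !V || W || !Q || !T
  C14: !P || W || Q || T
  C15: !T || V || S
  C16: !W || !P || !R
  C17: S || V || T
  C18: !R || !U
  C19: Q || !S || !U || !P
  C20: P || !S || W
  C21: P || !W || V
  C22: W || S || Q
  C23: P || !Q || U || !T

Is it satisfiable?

Case W = true:
Unit clause (T) forces T = true.
Case R = false:
Case U = false:
Case P = false:
Unit clause (S) forces S = true.
Unit clause (V) forces V = true.
Unit clause (!Q) forces Q = false.
All clauses are satisfied.
A satisfying assignment: P ↦ false; Q ↦ false; R ↦ false; S ↦ true; T ↦ true; U ↦ false; V ↦ true; W ↦ true.

Yes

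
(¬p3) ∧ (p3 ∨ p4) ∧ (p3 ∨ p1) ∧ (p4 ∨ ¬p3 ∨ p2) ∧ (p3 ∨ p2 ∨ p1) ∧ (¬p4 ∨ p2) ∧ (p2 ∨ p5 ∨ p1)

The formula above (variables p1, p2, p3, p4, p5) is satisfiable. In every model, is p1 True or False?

True

Suppose p1 = False.
(¬p3) alone gives p3 = False.
Now (p3) is unsatisfied and unit — conflict.
So every satisfying assignment has p1 = True.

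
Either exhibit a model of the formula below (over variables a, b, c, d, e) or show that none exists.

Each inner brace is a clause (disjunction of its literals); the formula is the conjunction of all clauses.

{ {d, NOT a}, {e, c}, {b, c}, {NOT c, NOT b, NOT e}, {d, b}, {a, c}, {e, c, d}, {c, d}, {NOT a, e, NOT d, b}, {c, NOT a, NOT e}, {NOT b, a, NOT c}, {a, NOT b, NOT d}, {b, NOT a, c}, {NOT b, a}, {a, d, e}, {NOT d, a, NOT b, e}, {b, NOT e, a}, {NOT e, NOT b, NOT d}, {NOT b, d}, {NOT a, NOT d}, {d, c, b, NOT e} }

a: false, b: false, c: true, d: true, e: false

Branch on d: set d = true.
From the singleton clause (NOT a), a = false.
From the singleton clause (c), c = true.
From the singleton clause (NOT b), b = false.
From the singleton clause (NOT e), e = false.
Every clause now holds.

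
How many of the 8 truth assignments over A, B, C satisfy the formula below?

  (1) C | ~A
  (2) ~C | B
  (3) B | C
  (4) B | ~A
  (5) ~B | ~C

There are 2^3 = 8 truth assignments over (A, B, C).
Check each against the 5 clauses (columns in the order A, B, C):
  F F F  ✗ fails (B | C)
  F F T  ✗ fails (~C | B)
  F T F  ✓ satisfies all
  F T T  ✗ fails (~B | ~C)
  T F F  ✗ fails (C | ~A)
  T F T  ✗ fails (~C | B)
  T T F  ✗ fails (C | ~A)
  T T T  ✗ fails (~B | ~C)
1 of the 8 rows is a model.

1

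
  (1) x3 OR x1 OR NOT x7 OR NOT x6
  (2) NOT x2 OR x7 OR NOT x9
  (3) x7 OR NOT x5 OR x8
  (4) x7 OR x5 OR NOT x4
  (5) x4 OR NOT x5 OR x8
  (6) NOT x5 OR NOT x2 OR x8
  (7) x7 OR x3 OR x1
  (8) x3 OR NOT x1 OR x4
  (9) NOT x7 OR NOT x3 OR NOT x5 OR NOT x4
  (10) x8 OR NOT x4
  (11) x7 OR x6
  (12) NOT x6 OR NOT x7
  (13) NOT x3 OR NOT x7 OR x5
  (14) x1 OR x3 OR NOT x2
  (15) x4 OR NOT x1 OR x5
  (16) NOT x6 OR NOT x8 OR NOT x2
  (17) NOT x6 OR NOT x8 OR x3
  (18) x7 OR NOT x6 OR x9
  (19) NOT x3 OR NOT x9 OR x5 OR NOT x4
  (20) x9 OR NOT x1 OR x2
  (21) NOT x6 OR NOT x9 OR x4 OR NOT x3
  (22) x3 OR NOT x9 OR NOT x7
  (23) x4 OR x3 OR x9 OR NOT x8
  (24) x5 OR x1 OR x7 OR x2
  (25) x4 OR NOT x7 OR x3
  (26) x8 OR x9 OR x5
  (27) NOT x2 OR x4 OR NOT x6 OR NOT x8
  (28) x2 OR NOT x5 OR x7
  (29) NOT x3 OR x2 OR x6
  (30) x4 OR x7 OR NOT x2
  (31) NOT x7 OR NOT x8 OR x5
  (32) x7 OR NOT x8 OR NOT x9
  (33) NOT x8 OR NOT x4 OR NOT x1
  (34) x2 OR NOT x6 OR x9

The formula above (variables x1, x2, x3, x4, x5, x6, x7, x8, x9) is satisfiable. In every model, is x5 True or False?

Suppose x5 = false.
Branch on x7: set x7 = true.
The clause (NOT x6) is unit, so x6 = false.
The clause (NOT x3) is unit, so x3 = false.
The clause (NOT x9) is unit, so x9 = false.
The clause (x4) is unit, so x4 = true.
The clause (x8) is unit, so x8 = true.
That conflicts with the unit clause (NOT x8).
Backtrack on x7: now try x7 = false.
The clause (NOT x4) is unit, so x4 = false.
The clause (x6) is unit, so x6 = true.
The clause (NOT x1) is unit, so x1 = false.
The clause (x3) is unit, so x3 = true.
The clause (x9) is unit, so x9 = true.
That conflicts with the unit clause (NOT x9).
Either choice for x7 ends in contradiction.
So every satisfying assignment has x5 = True.

True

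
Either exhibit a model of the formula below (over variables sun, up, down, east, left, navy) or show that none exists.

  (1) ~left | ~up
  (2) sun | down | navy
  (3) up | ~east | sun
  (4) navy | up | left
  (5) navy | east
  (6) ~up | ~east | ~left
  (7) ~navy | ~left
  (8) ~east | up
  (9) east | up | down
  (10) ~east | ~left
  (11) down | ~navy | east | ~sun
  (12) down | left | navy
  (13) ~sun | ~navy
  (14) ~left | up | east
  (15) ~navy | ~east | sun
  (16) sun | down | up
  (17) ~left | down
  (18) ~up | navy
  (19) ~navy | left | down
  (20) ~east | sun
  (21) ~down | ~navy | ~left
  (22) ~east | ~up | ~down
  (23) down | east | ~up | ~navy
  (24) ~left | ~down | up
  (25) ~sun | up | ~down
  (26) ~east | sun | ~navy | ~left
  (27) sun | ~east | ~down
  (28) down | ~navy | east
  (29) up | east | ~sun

sun=0, up=1, down=1, east=0, left=0, navy=1

Branch on left: set left = 0.
Branch on navy: set navy = 1.
The clause (~sun) is unit, so sun = 0.
The clause (~east) is unit, so east = 0.
The clause (down) is unit, so down = 1.
Every clause is now satisfied; up is unconstrained.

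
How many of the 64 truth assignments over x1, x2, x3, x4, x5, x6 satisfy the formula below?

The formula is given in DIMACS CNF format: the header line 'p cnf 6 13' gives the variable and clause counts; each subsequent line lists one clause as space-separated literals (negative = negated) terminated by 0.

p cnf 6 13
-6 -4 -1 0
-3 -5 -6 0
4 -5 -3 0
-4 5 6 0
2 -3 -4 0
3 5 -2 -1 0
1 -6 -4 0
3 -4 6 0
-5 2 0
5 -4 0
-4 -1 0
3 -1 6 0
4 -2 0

8

There are 2^6 = 64 truth assignments over (x1, x2, x3, x4, x5, x6).
Split on x3. With x3 = True, the clauses containing x3 are satisfied and ¬x3 drops from the rest; 5 of the 2^5 = 32 assignments to the other variables satisfy what remains.
With x3 = False, by the same count on the reduced clause set, 3 assignments work.
(One model: x1=F, x2=F, x3=F, x4=F, x5=F, x6=F.)
Total: 5 + 3 = 8.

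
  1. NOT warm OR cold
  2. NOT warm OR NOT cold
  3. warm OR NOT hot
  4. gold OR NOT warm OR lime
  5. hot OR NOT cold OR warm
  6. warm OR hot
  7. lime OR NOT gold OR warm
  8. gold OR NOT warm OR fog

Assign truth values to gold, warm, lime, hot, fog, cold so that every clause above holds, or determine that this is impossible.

Try warm = false.
(NOT hot) alone gives hot = false.
Now (hot) is unsatisfied and unit — conflict.
Undo warm and try warm = true.
(cold) alone gives cold = true.
Now (NOT cold) is unsatisfied and unit — conflict.
Either choice for warm ends in contradiction.

UNSATISFIABLE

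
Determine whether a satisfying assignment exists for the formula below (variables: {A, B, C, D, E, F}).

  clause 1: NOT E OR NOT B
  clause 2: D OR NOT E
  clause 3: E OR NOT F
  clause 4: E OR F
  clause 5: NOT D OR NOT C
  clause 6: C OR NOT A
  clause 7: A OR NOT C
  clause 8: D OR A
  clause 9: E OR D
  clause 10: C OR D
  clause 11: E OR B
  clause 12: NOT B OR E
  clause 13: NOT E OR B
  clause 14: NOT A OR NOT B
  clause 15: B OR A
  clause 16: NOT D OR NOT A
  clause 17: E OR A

No

Case E = false:
Unit clause (NOT F) forces F = false.
Now (F) is unsatisfied and unit — conflict.
Undo E and try E = true.
Unit clause (NOT B) forces B = false.
Now (B) is unsatisfied and unit — conflict.
Neither E = true nor E = false works.
No assignment satisfies every clause.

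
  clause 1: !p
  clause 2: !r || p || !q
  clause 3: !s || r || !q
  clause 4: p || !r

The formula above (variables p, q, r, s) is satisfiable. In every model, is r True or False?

Suppose r = true.
From the singleton clause (!p), p = false.
But (p) is also a unit clause — contradiction.
So every satisfying assignment has r = False.

False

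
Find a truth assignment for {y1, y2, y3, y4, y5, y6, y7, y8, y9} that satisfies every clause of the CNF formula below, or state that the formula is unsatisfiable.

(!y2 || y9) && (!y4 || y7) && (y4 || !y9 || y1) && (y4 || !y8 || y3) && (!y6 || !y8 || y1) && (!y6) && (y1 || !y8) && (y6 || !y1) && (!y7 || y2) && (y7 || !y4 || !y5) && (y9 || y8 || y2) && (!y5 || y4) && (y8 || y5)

y1=false,  y2=true,  y3=false,  y4=true,  y5=true,  y6=false,  y7=true,  y8=false,  y9=true

(!y6) alone gives y6 = false.
(!y1) alone gives y1 = false.
(!y8) alone gives y8 = false.
(y5) alone gives y5 = true.
(y4) alone gives y4 = true.
(y7) alone gives y7 = true.
(y2) alone gives y2 = true.
(y9) alone gives y9 = true.
No clause remains; y3 is free.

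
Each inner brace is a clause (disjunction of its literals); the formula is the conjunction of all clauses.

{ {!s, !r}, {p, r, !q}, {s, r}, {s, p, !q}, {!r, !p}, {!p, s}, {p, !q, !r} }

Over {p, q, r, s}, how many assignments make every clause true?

There are 2^4 = 16 truth assignments over (p, q, r, s).
Check each against the 7 clauses (columns in the order p, q, r, s):
  F F F F  ✗ fails (s || r)
  F F F T  ✓ satisfies all
  F F T F  ✓ satisfies all
  F F T T  ✗ fails (!s || !r)
  F T F F  ✗ fails (p || r || !q)
  F T F T  ✗ fails (p || r || !q)
  F T T F  ✗ fails (s || p || !q)
  F T T T  ✗ fails (!s || !r)
  T F F F  ✗ fails (s || r)
  T F F T  ✓ satisfies all
  T F T F  ✗ fails (!r || !p)
  T F T T  ✗ fails (!s || !r)
  T T F F  ✗ fails (s || r)
  T T F T  ✓ satisfies all
  T T T F  ✗ fails (!r || !p)
  T T T T  ✗ fails (!s || !r)
4 of the 16 rows are models.

4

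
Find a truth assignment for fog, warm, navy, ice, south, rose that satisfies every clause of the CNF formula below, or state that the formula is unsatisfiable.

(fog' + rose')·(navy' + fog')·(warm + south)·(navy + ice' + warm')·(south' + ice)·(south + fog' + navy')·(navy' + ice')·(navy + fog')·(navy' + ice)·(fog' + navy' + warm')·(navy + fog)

Case fog = 0:
(navy) alone gives navy = 1.
(ice') alone gives ice = 0.
That conflicts with the unit clause (ice).
Undo fog and try fog = 1.
(rose') alone gives rose = 0.
(navy') alone gives navy = 0.
That conflicts with the unit clause (navy).
Both values of fog lead to a conflict.

UNSATISFIABLE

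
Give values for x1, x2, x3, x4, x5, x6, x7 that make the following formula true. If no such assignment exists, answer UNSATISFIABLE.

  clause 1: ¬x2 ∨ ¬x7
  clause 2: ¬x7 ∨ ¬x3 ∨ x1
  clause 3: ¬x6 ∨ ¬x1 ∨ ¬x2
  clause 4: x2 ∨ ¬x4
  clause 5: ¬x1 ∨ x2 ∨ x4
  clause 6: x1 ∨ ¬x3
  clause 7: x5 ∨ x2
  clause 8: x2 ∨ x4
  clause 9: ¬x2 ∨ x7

Branch on x2: set x2 = False.
From the singleton clause (¬x4), x4 = False.
Now (x4) is unsatisfied and unit — conflict.
So x2 must be the other value — set x2 = True.
From the singleton clause (¬x7), x7 = False.
Now (x7) is unsatisfied and unit — conflict.
Neither x2 = True nor x2 = False works.

UNSATISFIABLE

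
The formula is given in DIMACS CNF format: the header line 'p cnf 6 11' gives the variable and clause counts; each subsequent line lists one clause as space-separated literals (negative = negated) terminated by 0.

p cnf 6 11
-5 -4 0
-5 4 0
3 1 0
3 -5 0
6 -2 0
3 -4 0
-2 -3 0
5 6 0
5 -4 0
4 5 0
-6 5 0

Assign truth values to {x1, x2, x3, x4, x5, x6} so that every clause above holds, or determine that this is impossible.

Try x5 = False.
From the singleton clause (x6), x6 = True.
That conflicts with the unit clause (¬x6).
So x5 must be the other value — set x5 = True.
From the singleton clause (¬x4), x4 = False.
That conflicts with the unit clause (x4).
Both values of x5 lead to a conflict.

UNSATISFIABLE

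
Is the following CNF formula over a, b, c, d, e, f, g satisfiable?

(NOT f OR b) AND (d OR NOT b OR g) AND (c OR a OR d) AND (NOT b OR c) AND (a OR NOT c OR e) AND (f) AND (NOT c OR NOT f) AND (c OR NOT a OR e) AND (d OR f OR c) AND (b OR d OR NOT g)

(f) alone gives f = true.
(b) alone gives b = true.
(c) alone gives c = true.
Now (NOT c) is unsatisfied and unit — conflict.
No assignment satisfies every clause.

No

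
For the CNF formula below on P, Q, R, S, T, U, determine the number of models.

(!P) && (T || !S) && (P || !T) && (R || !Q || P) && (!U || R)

5

There are 2^6 = 64 truth assignments over (P, Q, R, S, T, U).
Split on S. With S = true, the clauses containing S are satisfied and !S drops from the rest; 0 of the 2^5 = 32 assignments to the other variables satisfy what remains.
With S = false, by the same count on the reduced clause set, 5 assignments work.
(One model: P=F, Q=F, R=F, S=F, T=F, U=F.)
Total: 0 + 5 = 5.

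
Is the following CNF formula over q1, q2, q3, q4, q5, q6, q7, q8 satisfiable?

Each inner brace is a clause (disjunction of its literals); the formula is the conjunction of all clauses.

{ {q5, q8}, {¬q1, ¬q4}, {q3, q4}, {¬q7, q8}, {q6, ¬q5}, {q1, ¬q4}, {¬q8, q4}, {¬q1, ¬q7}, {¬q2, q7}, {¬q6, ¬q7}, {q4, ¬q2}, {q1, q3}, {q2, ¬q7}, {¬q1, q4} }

Satisfiable

Suppose q5 = True.
Unit clause (q6) forces q6 = True.
Unit clause (¬q7) forces q7 = False.
Unit clause (¬q2) forces q2 = False.
Suppose q1 = False.
Unit clause (¬q4) forces q4 = False.
Unit clause (q3) forces q3 = True.
Unit clause (¬q8) forces q8 = False.
All clauses are satisfied.
A satisfying assignment: q1 ↦ False; q2 ↦ False; q3 ↦ True; q4 ↦ False; q5 ↦ True; q6 ↦ True; q7 ↦ False; q8 ↦ False.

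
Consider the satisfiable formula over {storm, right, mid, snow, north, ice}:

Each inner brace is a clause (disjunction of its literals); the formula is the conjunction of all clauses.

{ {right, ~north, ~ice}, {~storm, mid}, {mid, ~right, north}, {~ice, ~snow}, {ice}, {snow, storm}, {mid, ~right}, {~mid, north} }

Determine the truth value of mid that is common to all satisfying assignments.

True

Suppose mid = 0.
(~storm) alone gives storm = 0.
(ice) alone gives ice = 1.
(~snow) alone gives snow = 0.
That conflicts with the unit clause (snow).
So every satisfying assignment has mid = True.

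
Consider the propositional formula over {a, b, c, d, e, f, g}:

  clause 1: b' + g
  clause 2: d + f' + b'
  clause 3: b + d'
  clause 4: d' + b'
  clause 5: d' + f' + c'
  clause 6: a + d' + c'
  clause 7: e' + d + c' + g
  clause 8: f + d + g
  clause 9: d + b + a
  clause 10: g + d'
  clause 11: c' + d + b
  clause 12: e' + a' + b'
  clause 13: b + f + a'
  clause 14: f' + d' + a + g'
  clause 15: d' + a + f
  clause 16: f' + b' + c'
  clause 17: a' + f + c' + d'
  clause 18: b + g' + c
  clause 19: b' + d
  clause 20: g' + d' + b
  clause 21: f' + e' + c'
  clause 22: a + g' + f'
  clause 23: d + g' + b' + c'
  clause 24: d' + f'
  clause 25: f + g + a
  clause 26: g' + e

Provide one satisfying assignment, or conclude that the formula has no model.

Try b = 0.
(d') alone gives d = 0.
(a) alone gives a = 1.
(c') alone gives c = 0.
(f) alone gives f = 1.
(g') alone gives g = 0.
All clauses hold; e can take either value.

a=1, b=0, c=0, d=0, e=1, f=1, g=0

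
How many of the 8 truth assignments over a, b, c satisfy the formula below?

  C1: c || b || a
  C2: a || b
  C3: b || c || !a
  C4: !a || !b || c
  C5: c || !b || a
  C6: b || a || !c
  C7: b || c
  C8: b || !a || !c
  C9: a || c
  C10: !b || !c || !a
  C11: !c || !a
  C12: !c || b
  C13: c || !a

There are 2^3 = 8 truth assignments over (a, b, c).
Check each against the 13 clauses (columns in the order a, b, c):
  F F F  ✗ fails (c || b || a)
  F F T  ✗ fails (a || b)
  F T F  ✗ fails (c || !b || a)
  F T T  ✓ satisfies all
  T F F  ✗ fails (b || c || !a)
  T F T  ✗ fails (b || !a || !c)
  T T F  ✗ fails (!a || !b || c)
  T T T  ✗ fails (!b || !c || !a)
1 of the 8 rows is a model.

1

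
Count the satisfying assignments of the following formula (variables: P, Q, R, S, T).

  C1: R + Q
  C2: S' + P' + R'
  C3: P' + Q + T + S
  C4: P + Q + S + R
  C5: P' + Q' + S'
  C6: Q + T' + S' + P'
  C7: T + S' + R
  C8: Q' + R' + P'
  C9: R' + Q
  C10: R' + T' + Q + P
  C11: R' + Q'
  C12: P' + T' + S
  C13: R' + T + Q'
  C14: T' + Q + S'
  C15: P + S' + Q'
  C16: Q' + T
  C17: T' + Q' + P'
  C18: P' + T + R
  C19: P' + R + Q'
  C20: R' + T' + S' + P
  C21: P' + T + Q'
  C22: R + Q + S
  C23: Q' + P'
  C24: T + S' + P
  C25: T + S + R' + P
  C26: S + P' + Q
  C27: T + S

There are 2^5 = 32 truth assignments over (P, Q, R, S, T).
Split on P. With P = 1, the clauses containing P are satisfied and P' drops from the rest; 0 of the 2^4 = 16 assignments to the other variables satisfy what remains.
With P = 0, by the same count on the reduced clause set, 1 assignment works.
Total: 0 + 1 = 1.

1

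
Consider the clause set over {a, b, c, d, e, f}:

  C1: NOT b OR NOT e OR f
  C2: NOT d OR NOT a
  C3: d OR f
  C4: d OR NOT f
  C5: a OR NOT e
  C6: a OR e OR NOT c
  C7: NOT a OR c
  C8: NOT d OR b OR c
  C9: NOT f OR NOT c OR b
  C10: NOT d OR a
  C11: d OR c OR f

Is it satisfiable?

No

Try d = false.
From the singleton clause (f), f = true.
That conflicts with the unit clause (NOT f).
That branch fails; take d = true instead.
From the singleton clause (NOT a), a = false.
That conflicts with the unit clause (a).
Neither d = true nor d = false works.
No assignment satisfies every clause.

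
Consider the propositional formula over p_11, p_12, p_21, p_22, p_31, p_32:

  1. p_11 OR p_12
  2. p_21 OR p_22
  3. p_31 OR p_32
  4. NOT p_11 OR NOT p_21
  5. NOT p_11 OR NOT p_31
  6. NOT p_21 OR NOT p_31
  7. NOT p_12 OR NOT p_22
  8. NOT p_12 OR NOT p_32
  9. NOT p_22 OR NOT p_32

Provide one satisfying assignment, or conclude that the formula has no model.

Suppose p_11 = true.
From the singleton clause (NOT p_21), p_21 = false.
From the singleton clause (p_22), p_22 = true.
From the singleton clause (NOT p_31), p_31 = false.
From the singleton clause (p_32), p_32 = true.
That conflicts with the unit clause (NOT p_32).
Undo p_11 and try p_11 = false.
From the singleton clause (p_12), p_12 = true.
From the singleton clause (NOT p_22), p_22 = false.
From the singleton clause (p_21), p_21 = true.
From the singleton clause (NOT p_31), p_31 = false.
From the singleton clause (p_32), p_32 = true.
That conflicts with the unit clause (NOT p_32).
Either choice for p_11 ends in contradiction.

UNSATISFIABLE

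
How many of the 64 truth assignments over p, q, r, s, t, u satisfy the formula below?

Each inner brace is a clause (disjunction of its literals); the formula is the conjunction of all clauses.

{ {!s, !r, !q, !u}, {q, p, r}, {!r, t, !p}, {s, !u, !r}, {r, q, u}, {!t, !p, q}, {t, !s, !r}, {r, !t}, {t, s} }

12

There are 2^6 = 64 truth assignments over (p, q, r, s, t, u).
Split on q. With q = true, the clauses containing q are satisfied and !q drops from the rest; 8 of the 2^5 = 32 assignments to the other variables satisfy what remains.
With q = false, by the same count on the reduced clause set, 4 assignments work.
(One model: p=F, q=F, r=T, s=F, t=T, u=F.)
Total: 8 + 4 = 12.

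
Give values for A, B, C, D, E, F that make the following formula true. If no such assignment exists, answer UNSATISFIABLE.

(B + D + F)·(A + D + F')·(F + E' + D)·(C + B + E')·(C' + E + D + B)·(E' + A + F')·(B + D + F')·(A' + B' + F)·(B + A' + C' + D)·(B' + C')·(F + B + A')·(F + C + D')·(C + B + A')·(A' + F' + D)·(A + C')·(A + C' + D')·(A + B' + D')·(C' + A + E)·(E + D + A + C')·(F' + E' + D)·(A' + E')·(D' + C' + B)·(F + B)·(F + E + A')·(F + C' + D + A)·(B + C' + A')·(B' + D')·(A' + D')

Try B = 1.
From the singleton clause (C'), C = 0.
From the singleton clause (D'), D = 0.
Try A = 0.
From the singleton clause (F'), F = 0.
From the singleton clause (E'), E = 0.
This assignment satisfies each clause.

A=0,  B=1,  C=0,  D=0,  E=0,  F=0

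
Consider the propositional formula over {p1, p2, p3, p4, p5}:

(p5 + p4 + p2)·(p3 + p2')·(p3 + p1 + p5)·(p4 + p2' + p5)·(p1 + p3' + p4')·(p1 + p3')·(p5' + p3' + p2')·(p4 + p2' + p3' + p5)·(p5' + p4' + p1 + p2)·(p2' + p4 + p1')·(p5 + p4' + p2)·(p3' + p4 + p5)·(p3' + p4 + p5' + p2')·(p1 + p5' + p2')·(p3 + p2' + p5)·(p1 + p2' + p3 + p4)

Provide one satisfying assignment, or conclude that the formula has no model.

p1=1,  p2=1,  p3=1,  p4=1,  p5=0

Case p3 = 1:
(p1) alone gives p1 = 1.
Case p5 = 0:
(p4) alone gives p4 = 1.
(p2) alone gives p2 = 1.
Every clause now holds.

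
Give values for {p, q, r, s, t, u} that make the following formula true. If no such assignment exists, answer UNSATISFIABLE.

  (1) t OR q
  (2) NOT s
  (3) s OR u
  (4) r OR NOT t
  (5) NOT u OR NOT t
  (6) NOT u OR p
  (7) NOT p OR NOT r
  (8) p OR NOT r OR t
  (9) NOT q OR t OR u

Unit clause (NOT s) forces s = false.
Unit clause (u) forces u = true.
Unit clause (NOT t) forces t = false.
Unit clause (q) forces q = true.
Unit clause (p) forces p = true.
Unit clause (NOT r) forces r = false.
Every clause now holds.

p ↦ true, q ↦ true, r ↦ false, s ↦ false, t ↦ false, u ↦ true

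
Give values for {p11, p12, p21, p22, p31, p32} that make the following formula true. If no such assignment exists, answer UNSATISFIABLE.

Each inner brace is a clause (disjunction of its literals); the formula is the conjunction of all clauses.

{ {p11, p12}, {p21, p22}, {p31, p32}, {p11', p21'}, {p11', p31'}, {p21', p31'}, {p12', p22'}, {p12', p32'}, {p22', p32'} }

Try p11 = 1.
Unit clause (p21') forces p21 = 0.
Unit clause (p22) forces p22 = 1.
Unit clause (p31') forces p31 = 0.
Unit clause (p32) forces p32 = 1.
Now (p32') is unsatisfied and unit — conflict.
Undo p11 and try p11 = 0.
Unit clause (p12) forces p12 = 1.
Unit clause (p22') forces p22 = 0.
Unit clause (p21) forces p21 = 1.
Unit clause (p31') forces p31 = 0.
Unit clause (p32) forces p32 = 1.
Now (p32') is unsatisfied and unit — conflict.
Either choice for p11 ends in contradiction.

UNSATISFIABLE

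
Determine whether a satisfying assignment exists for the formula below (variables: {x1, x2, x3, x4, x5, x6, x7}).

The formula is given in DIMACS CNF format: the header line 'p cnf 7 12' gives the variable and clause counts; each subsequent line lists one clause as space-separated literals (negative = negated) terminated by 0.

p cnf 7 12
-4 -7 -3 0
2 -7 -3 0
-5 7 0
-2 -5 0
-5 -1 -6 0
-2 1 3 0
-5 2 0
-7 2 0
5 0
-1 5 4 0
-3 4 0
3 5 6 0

No, unsatisfiable

From the singleton clause (x5), x5 = True.
From the singleton clause (x7), x7 = True.
From the singleton clause (¬x2), x2 = False.
Now (x2) is unsatisfied and unit — conflict.
No assignment satisfies every clause.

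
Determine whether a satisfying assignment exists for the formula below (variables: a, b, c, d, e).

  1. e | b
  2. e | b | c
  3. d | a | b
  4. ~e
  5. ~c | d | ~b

(~e) alone gives e = 0.
(b) alone gives b = 1.
Case c = 0:
All clauses hold; a, d can take either value.
A satisfying assignment: a: 1, b: 1, c: 0, d: 1, e: 0.

Yes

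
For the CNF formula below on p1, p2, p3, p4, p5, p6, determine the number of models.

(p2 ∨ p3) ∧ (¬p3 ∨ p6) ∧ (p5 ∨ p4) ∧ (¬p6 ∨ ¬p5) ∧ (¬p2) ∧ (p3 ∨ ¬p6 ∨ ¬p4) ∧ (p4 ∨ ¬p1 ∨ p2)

2

There are 2^6 = 64 truth assignments over (p1, p2, p3, p4, p5, p6).
Split on p1. With p1 = True, the clauses containing p1 are satisfied and ¬p1 drops from the rest; 1 of the 2^5 = 32 assignments to the other variables satisfy what remains.
With p1 = False, by the same count on the reduced clause set, 1 assignment works.
(One model: p1=F, p2=F, p3=T, p4=T, p5=F, p6=T.)
Total: 1 + 1 = 2.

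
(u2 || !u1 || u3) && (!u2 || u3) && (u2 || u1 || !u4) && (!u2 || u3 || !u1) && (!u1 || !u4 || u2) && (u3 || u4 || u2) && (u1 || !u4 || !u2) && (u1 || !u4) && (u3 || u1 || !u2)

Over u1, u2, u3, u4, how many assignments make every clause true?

There are 2^4 = 16 truth assignments over (u1, u2, u3, u4).
Split on u4. With u4 = true, the clauses containing u4 are satisfied and !u4 drops from the rest; 1 of the 2^3 = 8 assignments to the other variables satisfy what remains.
With u4 = false, by the same count on the reduced clause set, 4 assignments work.
(One model: u1=F, u2=F, u3=T, u4=F.)
Total: 1 + 4 = 5.

5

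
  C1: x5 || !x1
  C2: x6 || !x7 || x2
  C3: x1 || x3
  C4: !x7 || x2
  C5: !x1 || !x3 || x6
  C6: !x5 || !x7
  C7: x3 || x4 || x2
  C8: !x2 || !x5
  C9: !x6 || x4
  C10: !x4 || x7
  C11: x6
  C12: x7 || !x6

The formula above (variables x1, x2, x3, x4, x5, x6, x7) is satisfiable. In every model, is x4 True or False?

Suppose x4 = false.
The clause (!x6) is unit, so x6 = false.
That conflicts with the unit clause (x6).
So every satisfying assignment has x4 = True.

True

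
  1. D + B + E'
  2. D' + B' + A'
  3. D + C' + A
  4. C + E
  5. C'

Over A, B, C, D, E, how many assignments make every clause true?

5

There are 2^5 = 32 truth assignments over (A, B, C, D, E).
Split on D. With D = 1, the clauses containing D are satisfied and D' drops from the rest; 3 of the 2^4 = 16 assignments to the other variables satisfy what remains.
With D = 0, by the same count on the reduced clause set, 2 assignments work.
(One model: A=F, B=F, C=F, D=T, E=T.)
Total: 3 + 2 = 5.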